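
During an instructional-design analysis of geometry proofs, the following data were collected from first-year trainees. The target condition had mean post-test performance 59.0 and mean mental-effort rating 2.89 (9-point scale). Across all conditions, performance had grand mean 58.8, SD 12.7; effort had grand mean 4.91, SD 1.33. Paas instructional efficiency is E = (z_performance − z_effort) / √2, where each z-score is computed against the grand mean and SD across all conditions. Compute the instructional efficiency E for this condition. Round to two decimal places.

1.09

z_performance = (59.0 − 58.8) / 12.7 = 0.2000 / 12.7 = 0.0157.
z_effort = (2.89 − 4.91) / 1.33 = -2.0200 / 1.33 = -1.5188.
z_P − z_E = 0.0157 − (-1.5188) = 1.5345.
E = 1.5345 / √2 = 1.5345 / 1.41421 = 1.0851 ≈ 1.09.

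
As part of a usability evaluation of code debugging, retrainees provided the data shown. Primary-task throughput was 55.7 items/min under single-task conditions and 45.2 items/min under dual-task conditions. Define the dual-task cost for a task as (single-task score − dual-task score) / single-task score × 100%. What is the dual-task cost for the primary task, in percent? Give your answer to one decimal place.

18.9

Cost = (55.7 − 45.2) / 55.7 × 100%
     = 10.5000 / 55.7 × 100% = 18.8510%.
≈ 18.9%.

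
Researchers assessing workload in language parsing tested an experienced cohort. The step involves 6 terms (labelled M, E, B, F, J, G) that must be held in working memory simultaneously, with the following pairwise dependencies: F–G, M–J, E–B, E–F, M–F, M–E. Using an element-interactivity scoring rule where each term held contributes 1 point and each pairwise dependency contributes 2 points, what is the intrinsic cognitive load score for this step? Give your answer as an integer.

18

Count of terms held simultaneously: 6.
Count of pairwise dependencies listed: 6.
Element contribution: 6 × 1 = 6.
Interaction contribution: 6 × 2 = 12.
Intrinsic load = 6 + 12 = 18.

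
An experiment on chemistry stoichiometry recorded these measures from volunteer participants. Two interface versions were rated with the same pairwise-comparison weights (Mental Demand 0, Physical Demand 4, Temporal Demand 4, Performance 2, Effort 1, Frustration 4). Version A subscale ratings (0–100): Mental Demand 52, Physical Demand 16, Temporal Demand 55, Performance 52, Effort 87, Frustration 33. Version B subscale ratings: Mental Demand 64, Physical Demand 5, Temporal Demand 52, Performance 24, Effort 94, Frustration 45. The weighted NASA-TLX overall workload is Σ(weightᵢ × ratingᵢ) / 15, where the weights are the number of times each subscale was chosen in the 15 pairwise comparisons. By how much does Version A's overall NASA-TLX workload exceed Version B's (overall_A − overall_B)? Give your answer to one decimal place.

Version A weighted sum = 0·52 + 4·16 + 4·55 + 2·52 + 1·87 + 4·33 = 0 + 64 + 220 + 104 + 87 + 132 = 607; overall_A = 607/15 = 40.4667.
Version B weighted sum = 0·64 + 4·5 + 4·52 + 2·24 + 1·94 + 4·45 = 0 + 20 + 208 + 48 + 94 + 180 = 550; overall_B = 550/15 = 36.6667.
Difference = 40.4667 − 36.6667 = 3.8000 ≈ 3.8.

3.8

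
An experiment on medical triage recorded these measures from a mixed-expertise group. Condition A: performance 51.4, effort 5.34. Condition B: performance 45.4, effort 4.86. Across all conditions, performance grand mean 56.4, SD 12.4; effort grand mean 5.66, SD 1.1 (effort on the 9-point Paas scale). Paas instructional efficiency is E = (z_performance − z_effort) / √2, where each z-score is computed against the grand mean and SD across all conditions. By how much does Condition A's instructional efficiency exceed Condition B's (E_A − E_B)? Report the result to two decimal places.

0.03

Condition A: z_P = (51.4 − 56.4)/12.4 = -0.4032; z_E = (5.34 − 5.66)/1.1 = -0.2909; E_A = (-0.4032 − (-0.2909))/√2 = -0.0794.
Condition B: z_P = (45.4 − 56.4)/12.4 = -0.8871; z_E = (4.86 − 5.66)/1.1 = -0.7273; E_B = (-0.8871 − (-0.7273))/√2 = -0.1130.
E_A − E_B = -0.0794 − (-0.1130) = 0.0336 ≈ 0.03.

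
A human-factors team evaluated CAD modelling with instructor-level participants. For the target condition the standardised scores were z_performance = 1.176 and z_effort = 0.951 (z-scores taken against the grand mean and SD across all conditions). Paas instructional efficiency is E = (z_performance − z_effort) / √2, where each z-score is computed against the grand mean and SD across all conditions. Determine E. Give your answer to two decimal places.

z_P − z_E = 1.176 − 0.951 = 0.2250.
E = 0.2250 / √2 = 0.2250 / 1.41421 = 0.1591 ≈ 0.16.

0.16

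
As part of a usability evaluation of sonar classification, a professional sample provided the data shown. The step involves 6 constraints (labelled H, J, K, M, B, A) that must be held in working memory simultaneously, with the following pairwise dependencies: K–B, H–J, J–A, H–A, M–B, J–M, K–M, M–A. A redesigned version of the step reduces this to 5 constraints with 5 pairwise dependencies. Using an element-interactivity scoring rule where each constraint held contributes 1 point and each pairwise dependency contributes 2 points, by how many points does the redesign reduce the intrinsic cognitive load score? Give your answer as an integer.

7

Original: 6 × 1 + 8 × 2 = 6 + 16 = 22.
Redesigned: 5 × 1 + 5 × 2 = 5 + 10 = 15.
Reduction = 22 − 15 = 7.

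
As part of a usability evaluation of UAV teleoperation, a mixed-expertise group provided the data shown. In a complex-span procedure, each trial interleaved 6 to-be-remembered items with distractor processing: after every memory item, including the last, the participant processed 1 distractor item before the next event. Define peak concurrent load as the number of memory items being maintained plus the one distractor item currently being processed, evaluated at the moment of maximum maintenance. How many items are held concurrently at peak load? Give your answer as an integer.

7

Maintenance is greatest during the distractor(s) after memory item 6: all 6 memory items are being held.
One distractor item is concurrently being processed.
Peak concurrent load = 6 + 1 = 7 items.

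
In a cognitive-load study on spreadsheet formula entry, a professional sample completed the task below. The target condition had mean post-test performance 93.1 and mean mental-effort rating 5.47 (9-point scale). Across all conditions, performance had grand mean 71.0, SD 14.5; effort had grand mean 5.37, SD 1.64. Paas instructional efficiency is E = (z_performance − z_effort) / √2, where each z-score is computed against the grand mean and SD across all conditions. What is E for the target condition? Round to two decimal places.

z_performance = (93.1 − 71.0) / 14.5 = 22.1000 / 14.5 = 1.5241.
z_effort = (5.47 − 5.37) / 1.64 = 0.1000 / 1.64 = 0.0610.
z_P − z_E = 1.5241 − 0.0610 = 1.4631.
E = 1.4631 / √2 = 1.4631 / 1.41421 = 1.0346 ≈ 1.03.

1.03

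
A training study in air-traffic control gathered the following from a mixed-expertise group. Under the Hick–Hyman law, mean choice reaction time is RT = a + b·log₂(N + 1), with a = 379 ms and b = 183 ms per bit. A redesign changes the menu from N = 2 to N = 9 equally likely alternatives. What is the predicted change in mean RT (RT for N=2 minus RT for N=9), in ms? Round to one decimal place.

-317.9

RT(2) = 379 + 183·log₂(3) = 379 + 183·1.5850 = 669.0550 ms.
RT(9) = 379 + 183·log₂(10) = 379 + 183·3.3219 = 986.9077 ms.
Difference = 669.0550 − 986.9077 = -317.8527 ≈ -317.9 ms.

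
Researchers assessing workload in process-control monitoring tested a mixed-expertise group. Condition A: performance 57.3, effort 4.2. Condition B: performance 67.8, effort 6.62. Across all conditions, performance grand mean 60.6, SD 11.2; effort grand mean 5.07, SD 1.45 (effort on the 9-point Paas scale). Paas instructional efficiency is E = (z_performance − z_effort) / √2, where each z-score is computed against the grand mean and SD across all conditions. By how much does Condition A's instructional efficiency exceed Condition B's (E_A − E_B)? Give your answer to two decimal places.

Condition A: z_P = (57.3 − 60.6)/11.2 = -0.2946; z_E = (4.2 − 5.07)/1.45 = -0.6000; E_A = (-0.2946 − (-0.6000))/√2 = 0.2160.
Condition B: z_P = (67.8 − 60.6)/11.2 = 0.6429; z_E = (6.62 − 5.07)/1.45 = 1.0690; E_B = (0.6429 − 1.0690)/√2 = -0.3013.
E_A − E_B = 0.2160 − (-0.3013) = 0.5173 ≈ 0.52.

0.52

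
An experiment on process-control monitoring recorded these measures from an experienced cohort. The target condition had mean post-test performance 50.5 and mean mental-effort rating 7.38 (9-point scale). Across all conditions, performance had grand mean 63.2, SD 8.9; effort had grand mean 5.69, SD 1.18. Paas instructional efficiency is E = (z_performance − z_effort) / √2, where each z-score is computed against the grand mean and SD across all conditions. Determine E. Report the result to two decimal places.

-2.02

z_performance = (50.5 − 63.2) / 8.9 = -12.7000 / 8.9 = -1.4270.
z_effort = (7.38 − 5.69) / 1.18 = 1.6900 / 1.18 = 1.4322.
z_P − z_E = -1.4270 − 1.4322 = -2.8592.
E = -2.8592 / √2 = -2.8592 / 1.41421 = -2.0218 ≈ -2.02.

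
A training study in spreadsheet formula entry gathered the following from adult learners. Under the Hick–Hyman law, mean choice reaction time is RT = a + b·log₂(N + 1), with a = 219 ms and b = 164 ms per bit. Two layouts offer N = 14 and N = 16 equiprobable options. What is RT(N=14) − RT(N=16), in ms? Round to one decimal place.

-29.6

RT(14) = 219 + 164·log₂(15) = 219 + 164·3.9069 = 859.7316 ms.
RT(16) = 219 + 164·log₂(17) = 219 + 164·4.0875 = 889.3500 ms.
Difference = 859.7316 − 889.3500 = -29.6184 ≈ -29.6 ms.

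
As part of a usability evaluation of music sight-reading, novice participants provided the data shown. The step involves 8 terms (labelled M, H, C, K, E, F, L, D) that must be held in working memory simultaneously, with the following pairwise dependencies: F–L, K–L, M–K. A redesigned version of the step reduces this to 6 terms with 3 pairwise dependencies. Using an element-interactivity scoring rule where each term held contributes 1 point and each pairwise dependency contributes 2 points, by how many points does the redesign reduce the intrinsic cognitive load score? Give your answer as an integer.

Original: 8 × 1 + 3 × 2 = 8 + 6 = 14.
Redesigned: 6 × 1 + 3 × 2 = 6 + 6 = 12.
Reduction = 14 − 12 = 2.

2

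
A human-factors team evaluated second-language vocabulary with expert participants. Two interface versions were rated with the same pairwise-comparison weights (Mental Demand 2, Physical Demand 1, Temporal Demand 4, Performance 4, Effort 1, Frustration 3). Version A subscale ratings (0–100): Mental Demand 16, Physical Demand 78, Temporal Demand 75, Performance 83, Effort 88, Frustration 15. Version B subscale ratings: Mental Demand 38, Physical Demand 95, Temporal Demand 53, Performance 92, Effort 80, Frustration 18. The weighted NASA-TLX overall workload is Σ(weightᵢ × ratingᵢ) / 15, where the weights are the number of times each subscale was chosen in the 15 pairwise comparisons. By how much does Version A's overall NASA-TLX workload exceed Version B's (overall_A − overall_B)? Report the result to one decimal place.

Version A weighted sum = 2·16 + 1·78 + 4·75 + 4·83 + 1·88 + 3·15 = 32 + 78 + 300 + 332 + 88 + 45 = 875; overall_A = 875/15 = 58.3333.
Version B weighted sum = 2·38 + 1·95 + 4·53 + 4·92 + 1·80 + 3·18 = 76 + 95 + 212 + 368 + 80 + 54 = 885; overall_B = 885/15 = 59.0000.
Difference = 58.3333 − 59.0000 = -0.6667 ≈ -0.7.

-0.7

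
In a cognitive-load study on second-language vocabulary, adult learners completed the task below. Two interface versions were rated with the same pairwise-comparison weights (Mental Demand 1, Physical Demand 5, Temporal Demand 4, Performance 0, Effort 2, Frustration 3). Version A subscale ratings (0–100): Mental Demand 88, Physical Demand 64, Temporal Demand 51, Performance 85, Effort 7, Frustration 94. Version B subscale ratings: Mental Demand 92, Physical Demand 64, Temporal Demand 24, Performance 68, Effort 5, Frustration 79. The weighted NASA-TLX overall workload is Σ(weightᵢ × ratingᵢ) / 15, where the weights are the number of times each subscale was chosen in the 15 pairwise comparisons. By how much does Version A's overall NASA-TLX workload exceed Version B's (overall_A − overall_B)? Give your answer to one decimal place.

Version A weighted sum = 1·88 + 5·64 + 4·51 + 0·85 + 2·7 + 3·94 = 88 + 320 + 204 + 0 + 14 + 282 = 908; overall_A = 908/15 = 60.5333.
Version B weighted sum = 1·92 + 5·64 + 4·24 + 0·68 + 2·5 + 3·79 = 92 + 320 + 96 + 0 + 10 + 237 = 755; overall_B = 755/15 = 50.3333.
Difference = 60.5333 − 50.3333 = 10.2000 ≈ 10.2.

10.2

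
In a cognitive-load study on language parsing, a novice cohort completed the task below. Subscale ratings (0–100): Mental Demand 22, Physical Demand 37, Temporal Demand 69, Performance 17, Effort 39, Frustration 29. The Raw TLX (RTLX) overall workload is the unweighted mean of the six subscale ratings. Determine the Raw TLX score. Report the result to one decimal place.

35.5

Sum of ratings = 22 + 37 + 69 + 17 + 39 + 29 = 213.
RTLX = 213 / 6 = 35.5000 ≈ 35.5.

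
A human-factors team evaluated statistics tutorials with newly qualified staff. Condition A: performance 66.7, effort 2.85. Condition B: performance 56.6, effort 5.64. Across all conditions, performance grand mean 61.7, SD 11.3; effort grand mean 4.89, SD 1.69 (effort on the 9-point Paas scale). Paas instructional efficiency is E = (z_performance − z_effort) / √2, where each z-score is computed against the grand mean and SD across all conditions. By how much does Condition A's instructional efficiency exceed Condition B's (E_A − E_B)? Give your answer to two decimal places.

Condition A: z_P = (66.7 − 61.7)/11.3 = 0.4425; z_E = (2.85 − 4.89)/1.69 = -1.2071; E_A = (0.4425 − (-1.2071))/√2 = 1.1664.
Condition B: z_P = (56.6 − 61.7)/11.3 = -0.4513; z_E = (5.64 − 4.89)/1.69 = 0.4438; E_B = (-0.4513 − 0.4438)/√2 = -0.6329.
E_A − E_B = 1.1664 − (-0.6329) = 1.7993 ≈ 1.80.

1.80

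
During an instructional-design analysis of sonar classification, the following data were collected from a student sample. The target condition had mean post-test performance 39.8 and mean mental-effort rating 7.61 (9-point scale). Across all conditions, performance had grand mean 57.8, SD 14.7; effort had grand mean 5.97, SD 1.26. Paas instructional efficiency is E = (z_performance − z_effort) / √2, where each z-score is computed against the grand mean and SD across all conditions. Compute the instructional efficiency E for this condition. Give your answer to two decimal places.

z_performance = (39.8 − 57.8) / 14.7 = -18.0000 / 14.7 = -1.2245.
z_effort = (7.61 − 5.97) / 1.26 = 1.6400 / 1.26 = 1.3016.
z_P − z_E = -1.2245 − 1.3016 = -2.5261.
E = -2.5261 / √2 = -2.5261 / 1.41421 = -1.7862 ≈ -1.79.

-1.79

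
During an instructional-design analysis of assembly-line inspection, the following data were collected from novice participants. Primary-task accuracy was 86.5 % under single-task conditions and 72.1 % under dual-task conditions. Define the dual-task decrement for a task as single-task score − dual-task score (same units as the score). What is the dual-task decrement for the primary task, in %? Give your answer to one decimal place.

14.4

Decrement = 86.5 − 72.1 = 14.4000 % ≈ 14.4 %.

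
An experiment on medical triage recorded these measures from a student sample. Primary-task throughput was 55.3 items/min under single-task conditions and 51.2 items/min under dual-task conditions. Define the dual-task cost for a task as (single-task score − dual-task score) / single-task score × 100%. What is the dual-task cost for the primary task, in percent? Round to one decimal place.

Cost = (55.3 − 51.2) / 55.3 × 100%
     = 4.1000 / 55.3 × 100% = 7.4141%.
≈ 7.4%.

7.4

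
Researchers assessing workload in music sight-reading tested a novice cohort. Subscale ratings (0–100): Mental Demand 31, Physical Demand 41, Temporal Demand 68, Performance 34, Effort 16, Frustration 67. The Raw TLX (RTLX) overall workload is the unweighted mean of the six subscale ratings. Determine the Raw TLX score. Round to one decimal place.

Sum of ratings = 31 + 41 + 68 + 34 + 16 + 67 = 257.
RTLX = 257 / 6 = 42.8333 ≈ 42.8.

42.8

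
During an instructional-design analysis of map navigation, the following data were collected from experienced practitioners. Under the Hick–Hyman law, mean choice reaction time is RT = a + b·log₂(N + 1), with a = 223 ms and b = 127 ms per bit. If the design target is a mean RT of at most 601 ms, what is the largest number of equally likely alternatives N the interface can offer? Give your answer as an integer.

Set 223 + 127·log₂(N + 1) ≤ 601.
log₂(N + 1) ≤ (601 − 223) / 127 = 2.9764.
N + 1 ≤ 2^2.9764 = 7.8702.
N ≤ 6.8702, so the largest integer N is 6.

6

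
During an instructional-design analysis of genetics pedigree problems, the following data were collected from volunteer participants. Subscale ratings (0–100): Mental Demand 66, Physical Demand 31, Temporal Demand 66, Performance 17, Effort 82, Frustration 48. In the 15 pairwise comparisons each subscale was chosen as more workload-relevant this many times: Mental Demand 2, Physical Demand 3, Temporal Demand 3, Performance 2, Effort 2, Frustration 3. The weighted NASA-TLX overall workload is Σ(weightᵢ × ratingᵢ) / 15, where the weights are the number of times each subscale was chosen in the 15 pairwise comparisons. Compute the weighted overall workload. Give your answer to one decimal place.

The tallies are the weights (they sum to 15).
Weighted sum = 2·66 + 3·31 + 3·66 + 2·17 + 2·82 + 3·48
            = 132 + 93 + 198 + 34 + 164 + 144 = 765.
Overall workload = 765 / 15 = 51.0000 ≈ 51.0.

51.0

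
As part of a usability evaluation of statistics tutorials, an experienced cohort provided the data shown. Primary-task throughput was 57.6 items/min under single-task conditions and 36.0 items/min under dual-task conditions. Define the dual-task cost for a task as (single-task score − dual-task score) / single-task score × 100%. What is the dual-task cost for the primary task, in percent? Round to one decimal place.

37.5

Cost = (57.6 − 36.0) / 57.6 × 100%
     = 21.6000 / 57.6 × 100% = 37.5000%.
≈ 37.5%.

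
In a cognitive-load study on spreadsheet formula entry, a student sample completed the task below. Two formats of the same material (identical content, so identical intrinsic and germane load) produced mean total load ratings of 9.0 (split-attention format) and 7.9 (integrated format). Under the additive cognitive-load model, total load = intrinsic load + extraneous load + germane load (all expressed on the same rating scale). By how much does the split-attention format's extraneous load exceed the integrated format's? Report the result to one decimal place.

Intrinsic and germane load are equal across formats, so the difference in total load equals the difference in extraneous load.
Extraneous-load difference = 9.0 − 7.9 = 1.1.

1.1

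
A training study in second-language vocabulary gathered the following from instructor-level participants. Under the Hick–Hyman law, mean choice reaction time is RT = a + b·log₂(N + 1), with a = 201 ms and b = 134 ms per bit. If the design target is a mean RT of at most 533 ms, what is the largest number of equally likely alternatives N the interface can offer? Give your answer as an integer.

4

Set 201 + 134·log₂(N + 1) ≤ 533.
log₂(N + 1) ≤ (533 − 201) / 134 = 2.4776.
N + 1 ≤ 2^2.4776 = 5.5697.
N ≤ 4.5697, so the largest integer N is 4.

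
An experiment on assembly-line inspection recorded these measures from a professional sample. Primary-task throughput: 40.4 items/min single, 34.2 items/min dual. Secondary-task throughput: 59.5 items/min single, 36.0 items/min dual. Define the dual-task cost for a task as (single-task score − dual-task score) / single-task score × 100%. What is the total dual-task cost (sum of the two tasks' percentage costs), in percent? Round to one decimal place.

Primary cost = (40.4 − 34.2) / 40.4 × 100% = 15.3465%.
Secondary cost = (59.5 − 36.0) / 59.5 × 100% = 39.4958%.
Total = 15.3465% + 39.4958% = 54.8423% ≈ 54.8%.

54.8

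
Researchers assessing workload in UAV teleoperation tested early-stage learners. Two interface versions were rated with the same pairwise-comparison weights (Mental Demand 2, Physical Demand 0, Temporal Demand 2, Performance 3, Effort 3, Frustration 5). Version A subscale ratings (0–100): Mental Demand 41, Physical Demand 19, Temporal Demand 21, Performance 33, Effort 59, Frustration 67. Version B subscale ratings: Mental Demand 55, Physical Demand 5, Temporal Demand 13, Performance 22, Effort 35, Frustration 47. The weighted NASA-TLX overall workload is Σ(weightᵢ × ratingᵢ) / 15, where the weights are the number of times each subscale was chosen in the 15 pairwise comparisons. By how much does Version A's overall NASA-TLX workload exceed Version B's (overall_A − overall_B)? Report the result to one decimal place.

12.9

Version A weighted sum = 2·41 + 0·19 + 2·21 + 3·33 + 3·59 + 5·67 = 82 + 0 + 42 + 99 + 177 + 335 = 735; overall_A = 735/15 = 49.0000.
Version B weighted sum = 2·55 + 0·5 + 2·13 + 3·22 + 3·35 + 5·47 = 110 + 0 + 26 + 66 + 105 + 235 = 542; overall_B = 542/15 = 36.1333.
Difference = 49.0000 − 36.1333 = 12.8667 ≈ 12.9.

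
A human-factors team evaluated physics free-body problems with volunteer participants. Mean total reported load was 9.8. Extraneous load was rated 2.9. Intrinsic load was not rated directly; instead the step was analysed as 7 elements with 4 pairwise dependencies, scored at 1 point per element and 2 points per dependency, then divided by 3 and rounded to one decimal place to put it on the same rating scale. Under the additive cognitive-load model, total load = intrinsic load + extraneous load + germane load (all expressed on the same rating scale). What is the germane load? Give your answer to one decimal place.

1.9

Intrinsic (element-interactivity): (7 × 1 + 4 × 2) / 3 = 15 / 3 = 5.0000 → 5.0.
germane load = total − intrinsic − extraneous
             = 9.8 − 5.0 − 2.9 = 1.9.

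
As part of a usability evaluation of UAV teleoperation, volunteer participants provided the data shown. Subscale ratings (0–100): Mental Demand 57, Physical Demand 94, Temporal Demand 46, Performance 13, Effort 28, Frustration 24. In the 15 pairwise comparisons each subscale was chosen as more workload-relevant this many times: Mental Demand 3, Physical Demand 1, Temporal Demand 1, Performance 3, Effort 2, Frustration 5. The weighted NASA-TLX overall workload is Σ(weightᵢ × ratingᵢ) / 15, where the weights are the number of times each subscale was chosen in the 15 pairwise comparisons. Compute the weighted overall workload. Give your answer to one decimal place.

35.1

The tallies are the weights (they sum to 15).
Weighted sum = 3·57 + 1·94 + 1·46 + 3·13 + 2·28 + 5·24
            = 171 + 94 + 46 + 39 + 56 + 120 = 526.
Overall workload = 526 / 15 = 35.0667 ≈ 35.1.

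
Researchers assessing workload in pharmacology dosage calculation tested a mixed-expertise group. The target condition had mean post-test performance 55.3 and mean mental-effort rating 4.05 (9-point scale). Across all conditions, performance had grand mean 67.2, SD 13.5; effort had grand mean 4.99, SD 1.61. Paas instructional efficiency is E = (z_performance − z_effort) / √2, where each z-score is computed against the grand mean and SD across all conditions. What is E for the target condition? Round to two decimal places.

z_performance = (55.3 − 67.2) / 13.5 = -11.9000 / 13.5 = -0.8815.
z_effort = (4.05 − 4.99) / 1.61 = -0.9400 / 1.61 = -0.5839.
z_P − z_E = -0.8815 − (-0.5839) = -0.2976.
E = -0.2976 / √2 = -0.2976 / 1.41421 = -0.2104 ≈ -0.21.

-0.21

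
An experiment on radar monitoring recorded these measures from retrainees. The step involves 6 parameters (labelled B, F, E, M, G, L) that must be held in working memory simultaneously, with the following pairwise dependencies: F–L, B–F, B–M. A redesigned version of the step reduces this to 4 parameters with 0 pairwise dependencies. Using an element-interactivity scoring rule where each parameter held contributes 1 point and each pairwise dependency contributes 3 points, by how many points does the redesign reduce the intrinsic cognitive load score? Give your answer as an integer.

11

Original: 6 × 1 + 3 × 3 = 6 + 9 = 15.
Redesigned: 4 × 1 + 0 × 3 = 4 + 0 = 4.
Reduction = 15 − 4 = 11.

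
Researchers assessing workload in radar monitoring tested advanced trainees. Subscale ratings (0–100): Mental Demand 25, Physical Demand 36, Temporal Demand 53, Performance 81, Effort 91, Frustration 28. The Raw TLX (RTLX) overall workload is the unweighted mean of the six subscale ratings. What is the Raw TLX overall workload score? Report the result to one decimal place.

Sum of ratings = 25 + 36 + 53 + 81 + 91 + 28 = 314.
RTLX = 314 / 6 = 52.3333 ≈ 52.3.

52.3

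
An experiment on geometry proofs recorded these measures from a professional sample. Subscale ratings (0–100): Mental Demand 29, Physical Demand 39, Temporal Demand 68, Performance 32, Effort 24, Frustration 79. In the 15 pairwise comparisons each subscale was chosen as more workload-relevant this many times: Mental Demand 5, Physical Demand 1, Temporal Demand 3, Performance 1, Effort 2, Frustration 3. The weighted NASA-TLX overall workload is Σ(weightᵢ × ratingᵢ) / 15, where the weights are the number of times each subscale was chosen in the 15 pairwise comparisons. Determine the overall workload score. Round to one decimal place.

47.0

The tallies are the weights (they sum to 15).
Weighted sum = 5·29 + 1·39 + 3·68 + 1·32 + 2·24 + 3·79
            = 145 + 39 + 204 + 32 + 48 + 237 = 705.
Overall workload = 705 / 15 = 47.0000 ≈ 47.0.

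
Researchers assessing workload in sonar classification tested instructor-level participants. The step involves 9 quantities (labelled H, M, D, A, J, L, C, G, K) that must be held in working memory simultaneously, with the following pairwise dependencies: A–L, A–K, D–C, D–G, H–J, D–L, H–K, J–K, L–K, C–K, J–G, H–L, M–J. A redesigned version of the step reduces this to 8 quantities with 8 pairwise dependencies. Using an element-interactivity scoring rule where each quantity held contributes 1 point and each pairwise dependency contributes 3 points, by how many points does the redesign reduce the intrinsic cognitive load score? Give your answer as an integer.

16

Original: 9 × 1 + 13 × 3 = 9 + 39 = 48.
Redesigned: 8 × 1 + 8 × 3 = 8 + 24 = 32.
Reduction = 48 − 32 = 16.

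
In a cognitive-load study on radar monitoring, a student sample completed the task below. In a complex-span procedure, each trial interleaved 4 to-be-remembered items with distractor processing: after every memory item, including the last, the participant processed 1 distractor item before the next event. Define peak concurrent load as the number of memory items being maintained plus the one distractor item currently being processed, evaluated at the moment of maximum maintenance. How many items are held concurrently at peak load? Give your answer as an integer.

Maintenance is greatest during the distractor(s) after memory item 4: all 4 memory items are being held.
One distractor item is concurrently being processed.
Peak concurrent load = 4 + 1 = 5 items.

5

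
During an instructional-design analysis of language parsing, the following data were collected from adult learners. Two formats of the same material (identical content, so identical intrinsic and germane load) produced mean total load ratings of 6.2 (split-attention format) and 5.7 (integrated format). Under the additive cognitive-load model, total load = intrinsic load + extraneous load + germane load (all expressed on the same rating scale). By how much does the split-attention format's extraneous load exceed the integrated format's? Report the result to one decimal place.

Intrinsic and germane load are equal across formats, so the difference in total load equals the difference in extraneous load.
Extraneous-load difference = 6.2 − 5.7 = 0.5.

0.5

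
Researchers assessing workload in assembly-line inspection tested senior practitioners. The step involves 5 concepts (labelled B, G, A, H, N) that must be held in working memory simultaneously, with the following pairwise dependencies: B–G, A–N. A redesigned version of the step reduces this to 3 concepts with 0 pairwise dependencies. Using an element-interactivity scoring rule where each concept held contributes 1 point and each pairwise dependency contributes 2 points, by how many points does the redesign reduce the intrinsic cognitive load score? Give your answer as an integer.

Original: 5 × 1 + 2 × 2 = 5 + 4 = 9.
Redesigned: 3 × 1 + 0 × 2 = 3 + 0 = 3.
Reduction = 9 − 3 = 6.

6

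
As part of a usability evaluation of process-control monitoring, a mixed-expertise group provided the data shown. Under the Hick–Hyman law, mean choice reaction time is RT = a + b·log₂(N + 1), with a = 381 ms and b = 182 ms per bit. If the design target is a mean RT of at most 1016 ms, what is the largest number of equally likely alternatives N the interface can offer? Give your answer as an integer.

Set 381 + 182·log₂(N + 1) ≤ 1016.
log₂(N + 1) ≤ (1016 − 381) / 182 = 3.4890.
N + 1 ≤ 2^3.4890 = 11.2278.
N ≤ 10.2278, so the largest integer N is 10.

10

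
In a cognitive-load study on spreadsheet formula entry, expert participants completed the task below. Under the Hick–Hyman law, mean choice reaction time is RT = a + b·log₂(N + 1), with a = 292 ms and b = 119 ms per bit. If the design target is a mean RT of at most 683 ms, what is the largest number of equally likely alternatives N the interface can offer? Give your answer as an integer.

8

Set 292 + 119·log₂(N + 1) ≤ 683.
log₂(N + 1) ≤ (683 − 292) / 119 = 3.2857.
N + 1 ≤ 2^3.2857 = 9.7520.
N ≤ 8.7520, so the largest integer N is 8.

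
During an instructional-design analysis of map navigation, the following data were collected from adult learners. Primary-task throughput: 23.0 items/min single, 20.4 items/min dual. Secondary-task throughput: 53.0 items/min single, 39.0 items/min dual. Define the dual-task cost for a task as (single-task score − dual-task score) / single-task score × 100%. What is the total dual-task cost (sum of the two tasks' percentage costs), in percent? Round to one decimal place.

37.7

Primary cost = (23.0 − 20.4) / 23.0 × 100% = 11.3043%.
Secondary cost = (53.0 − 39.0) / 53.0 × 100% = 26.4151%.
Total = 11.3043% + 26.4151% = 37.7194% ≈ 37.7%.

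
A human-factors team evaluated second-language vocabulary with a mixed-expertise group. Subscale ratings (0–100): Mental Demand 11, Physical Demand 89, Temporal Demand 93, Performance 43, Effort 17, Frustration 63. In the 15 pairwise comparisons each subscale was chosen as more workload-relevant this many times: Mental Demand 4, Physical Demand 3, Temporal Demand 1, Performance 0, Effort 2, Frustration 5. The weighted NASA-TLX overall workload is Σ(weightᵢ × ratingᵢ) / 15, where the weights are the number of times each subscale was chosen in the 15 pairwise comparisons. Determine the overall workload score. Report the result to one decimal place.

50.2

The tallies are the weights (they sum to 15).
Weighted sum = 4·11 + 3·89 + 1·93 + 0·43 + 2·17 + 5·63
            = 44 + 267 + 93 + 0 + 34 + 315 = 753.
Overall workload = 753 / 15 = 50.2000 ≈ 50.2.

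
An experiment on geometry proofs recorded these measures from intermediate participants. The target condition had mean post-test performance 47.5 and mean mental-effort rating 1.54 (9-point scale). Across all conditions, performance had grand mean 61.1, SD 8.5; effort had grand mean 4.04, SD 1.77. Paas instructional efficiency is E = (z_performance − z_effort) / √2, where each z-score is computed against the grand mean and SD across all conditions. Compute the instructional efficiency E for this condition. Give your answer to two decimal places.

z_performance = (47.5 − 61.1) / 8.5 = -13.6000 / 8.5 = -1.6000.
z_effort = (1.54 − 4.04) / 1.77 = -2.5000 / 1.77 = -1.4124.
z_P − z_E = -1.6000 − (-1.4124) = -0.1876.
E = -0.1876 / √2 = -0.1876 / 1.41421 = -0.1327 ≈ -0.13.

-0.13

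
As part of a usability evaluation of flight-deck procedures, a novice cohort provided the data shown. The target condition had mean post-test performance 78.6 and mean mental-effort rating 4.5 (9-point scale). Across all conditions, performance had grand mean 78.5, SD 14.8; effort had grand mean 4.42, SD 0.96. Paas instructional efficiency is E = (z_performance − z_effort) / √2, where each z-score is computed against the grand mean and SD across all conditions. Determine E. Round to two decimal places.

z_performance = (78.6 − 78.5) / 14.8 = 0.1000 / 14.8 = 0.0068.
z_effort = (4.5 − 4.42) / 0.96 = 0.0800 / 0.96 = 0.0833.
z_P − z_E = 0.0068 − 0.0833 = -0.0765.
E = -0.0765 / √2 = -0.0765 / 1.41421 = -0.0541 ≈ -0.05.

-0.05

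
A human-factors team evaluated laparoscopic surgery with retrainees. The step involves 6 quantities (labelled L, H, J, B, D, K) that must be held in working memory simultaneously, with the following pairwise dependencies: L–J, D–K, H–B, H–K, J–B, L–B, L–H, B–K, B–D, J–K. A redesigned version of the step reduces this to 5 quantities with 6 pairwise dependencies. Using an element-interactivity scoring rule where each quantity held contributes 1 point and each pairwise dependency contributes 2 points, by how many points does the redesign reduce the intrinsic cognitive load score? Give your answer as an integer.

Original: 6 × 1 + 10 × 2 = 6 + 20 = 26.
Redesigned: 5 × 1 + 6 × 2 = 5 + 12 = 17.
Reduction = 26 − 17 = 9.

9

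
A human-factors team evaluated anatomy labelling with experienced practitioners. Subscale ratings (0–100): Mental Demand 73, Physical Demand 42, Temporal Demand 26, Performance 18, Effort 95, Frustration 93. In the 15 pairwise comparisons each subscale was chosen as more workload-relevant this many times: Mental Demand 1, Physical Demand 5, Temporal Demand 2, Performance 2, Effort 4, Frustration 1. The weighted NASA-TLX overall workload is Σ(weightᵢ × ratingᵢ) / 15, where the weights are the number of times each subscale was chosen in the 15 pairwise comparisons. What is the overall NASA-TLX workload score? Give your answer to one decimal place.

56.3

The tallies are the weights (they sum to 15).
Weighted sum = 1·73 + 5·42 + 2·26 + 2·18 + 4·95 + 1·93
            = 73 + 210 + 52 + 36 + 380 + 93 = 844.
Overall workload = 844 / 15 = 56.2667 ≈ 56.3.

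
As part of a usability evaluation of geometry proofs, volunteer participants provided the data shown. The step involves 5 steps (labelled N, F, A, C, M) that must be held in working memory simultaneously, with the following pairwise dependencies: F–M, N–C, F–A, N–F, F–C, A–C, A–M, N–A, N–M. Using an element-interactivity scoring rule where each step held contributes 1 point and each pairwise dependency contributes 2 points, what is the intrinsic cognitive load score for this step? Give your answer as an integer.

Count of steps held simultaneously: 5.
Count of pairwise dependencies listed: 9.
Element contribution: 5 × 1 = 5.
Interaction contribution: 9 × 2 = 18.
Intrinsic load = 5 + 18 = 23.

23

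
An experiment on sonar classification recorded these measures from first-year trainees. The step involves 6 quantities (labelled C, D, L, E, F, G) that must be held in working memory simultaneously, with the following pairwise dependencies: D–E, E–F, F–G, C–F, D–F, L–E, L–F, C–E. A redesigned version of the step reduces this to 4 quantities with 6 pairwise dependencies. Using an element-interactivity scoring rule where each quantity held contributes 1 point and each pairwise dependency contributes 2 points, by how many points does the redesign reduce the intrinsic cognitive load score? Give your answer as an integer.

Original: 6 × 1 + 8 × 2 = 6 + 16 = 22.
Redesigned: 4 × 1 + 6 × 2 = 4 + 12 = 16.
Reduction = 22 − 16 = 6.

6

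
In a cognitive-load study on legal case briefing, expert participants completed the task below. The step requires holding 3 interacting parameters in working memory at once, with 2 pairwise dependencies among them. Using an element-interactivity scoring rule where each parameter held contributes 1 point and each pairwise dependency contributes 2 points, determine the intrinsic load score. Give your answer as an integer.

Element contribution: 3 × 1 = 3.
Interaction contribution: 2 × 2 = 4.
Intrinsic load = 3 + 4 = 7.

7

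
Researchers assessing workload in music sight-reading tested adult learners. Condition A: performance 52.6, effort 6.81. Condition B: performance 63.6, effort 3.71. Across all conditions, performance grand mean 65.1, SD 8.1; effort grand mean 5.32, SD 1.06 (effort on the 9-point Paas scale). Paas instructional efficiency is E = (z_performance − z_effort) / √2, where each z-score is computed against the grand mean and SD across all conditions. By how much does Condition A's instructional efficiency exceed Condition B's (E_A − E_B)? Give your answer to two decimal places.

-3.03

Condition A: z_P = (52.6 − 65.1)/8.1 = -1.5432; z_E = (6.81 − 5.32)/1.06 = 1.4057; E_A = (-1.5432 − 1.4057)/√2 = -2.0852.
Condition B: z_P = (63.6 − 65.1)/8.1 = -0.1852; z_E = (3.71 − 5.32)/1.06 = -1.5189; E_B = (-0.1852 − (-1.5189))/√2 = 0.9431.
E_A − E_B = -2.0852 − 0.9431 = -3.0283 ≈ -3.03.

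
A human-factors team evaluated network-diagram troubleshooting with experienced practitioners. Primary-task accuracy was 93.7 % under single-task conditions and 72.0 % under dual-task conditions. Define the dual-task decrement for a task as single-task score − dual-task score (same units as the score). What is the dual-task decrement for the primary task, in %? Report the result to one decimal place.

21.7

Decrement = 93.7 − 72.0 = 21.7000 % ≈ 21.7 %.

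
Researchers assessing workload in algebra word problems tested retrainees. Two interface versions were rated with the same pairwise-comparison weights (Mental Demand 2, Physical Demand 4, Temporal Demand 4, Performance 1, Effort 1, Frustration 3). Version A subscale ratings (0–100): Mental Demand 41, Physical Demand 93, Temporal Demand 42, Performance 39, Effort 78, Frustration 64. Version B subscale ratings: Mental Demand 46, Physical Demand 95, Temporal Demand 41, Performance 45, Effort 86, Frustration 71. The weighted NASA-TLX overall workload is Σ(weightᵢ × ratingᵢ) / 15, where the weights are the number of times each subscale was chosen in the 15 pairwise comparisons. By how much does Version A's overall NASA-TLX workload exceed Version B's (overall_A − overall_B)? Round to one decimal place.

-3.3

Version A weighted sum = 2·41 + 4·93 + 4·42 + 1·39 + 1·78 + 3·64 = 82 + 372 + 168 + 39 + 78 + 192 = 931; overall_A = 931/15 = 62.0667.
Version B weighted sum = 2·46 + 4·95 + 4·41 + 1·45 + 1·86 + 3·71 = 92 + 380 + 164 + 45 + 86 + 213 = 980; overall_B = 980/15 = 65.3333.
Difference = 62.0667 − 65.3333 = -3.2666 ≈ -3.3.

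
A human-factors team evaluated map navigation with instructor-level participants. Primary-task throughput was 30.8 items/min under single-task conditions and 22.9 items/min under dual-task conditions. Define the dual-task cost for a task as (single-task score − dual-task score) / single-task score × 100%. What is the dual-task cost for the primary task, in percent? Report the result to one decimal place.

Cost = (30.8 − 22.9) / 30.8 × 100%
     = 7.9000 / 30.8 × 100% = 25.6494%.
≈ 25.6%.

25.6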